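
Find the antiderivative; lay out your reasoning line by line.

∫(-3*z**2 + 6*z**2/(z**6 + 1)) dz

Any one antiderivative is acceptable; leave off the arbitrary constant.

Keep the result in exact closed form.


Step 1. Rewrite: now ∫(-3*z**2) dz + ∫(6*z**2/(z**6 + 1)) dz.
Step 2. Evaluate the standard form: now -z**3 + ∫(6*z**2/(z**6 + 1)) dz.
Step 3. Substitute u = z**3, turning ∫(6*z**2/(z**6 + 1)) dz into ∫(2/(u**2 + 1)) du: now -z**3 + ∫(2/(u**2 + 1)) du.
Step 4. Evaluate the standard form: now -z**3 + 2*atan(u).
Step 5. Substitute back u = z**3: now -z**3 + 2*atan(z**3).
Answer: -z**3 + 2*atan(z**3).


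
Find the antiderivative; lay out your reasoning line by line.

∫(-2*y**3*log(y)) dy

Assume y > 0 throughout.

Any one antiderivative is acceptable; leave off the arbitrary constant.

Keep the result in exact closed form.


Step 1. Integrate ∫(-2*y**3*log(y)) dy by parts with u = log(y), dv = (-2*y**3) dy, so v = -y**4/2 [assuming y > 0]: now -y**4*log(y)/2 + ∫(y**3/2) dy.
Step 2. Evaluate the standard form: now -y**4*log(y)/2 + y**4/8.
Answer: -y**4*log(y)/2 + y**4/8.


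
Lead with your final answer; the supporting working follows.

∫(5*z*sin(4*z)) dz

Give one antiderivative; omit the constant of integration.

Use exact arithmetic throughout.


The answer is -5*z*cos(4*z)/4 + 5*sin(4*z)/16.
Step 1. Integrate ∫(5*z*sin(4*z)) dz by parts with u = z, dv = (5*sin(4*z)) dz, so v = -5*cos(4*z)/4: now -5*z*cos(4*z)/4 + ∫(5*cos(4*z)/4) dz.
Step 2. Evaluate the standard form: now -5*z*cos(4*z)/4 + 5*sin(4*z)/16.
Answer: -5*z*cos(4*z)/4 + 5*sin(4*z)/16.


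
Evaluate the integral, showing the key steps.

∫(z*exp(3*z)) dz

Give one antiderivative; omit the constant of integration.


Step 1. Integrate ∫(z*exp(3*z)) dz by parts with u = z, dv = (exp(3*z)) dz, so v = exp(3*z)/3: now z*exp(3*z)/3 + ∫(-exp(3*z)/3) dz.
Step 2. Evaluate the standard form: now z*exp(3*z)/3 - exp(3*z)/9.
Answer: z*exp(3*z)/3 - exp(3*z)/9.


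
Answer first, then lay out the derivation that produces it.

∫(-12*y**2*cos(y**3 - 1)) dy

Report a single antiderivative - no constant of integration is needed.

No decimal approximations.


The answer is -4*sin(y**3 - 1).
Step 1. Substitute u = y**3 - 1, turning ∫(-12*y**2*cos(y**3 - 1)) dy into ∫(-4*cos(u)) du: now ∫(-4*cos(u)) du.
Step 2. Evaluate the standard form: now -4*sin(u).
Step 3. Substitute back u = y**3 - 1: now -4*sin(y**3 - 1).
Answer: -4*sin(y**3 - 1).


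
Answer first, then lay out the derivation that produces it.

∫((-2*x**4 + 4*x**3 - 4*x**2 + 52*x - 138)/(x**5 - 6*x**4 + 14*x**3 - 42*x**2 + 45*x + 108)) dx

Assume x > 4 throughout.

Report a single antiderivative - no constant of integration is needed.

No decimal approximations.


The answer is -2*log(x - 4) + log(x - 3) - log(x + 1) - 4*atan(x/3)/3.
Step 1. Decompose ∫((-2*x**4 + 4*x**3 - 4*x**2 + 52*x - 138)/(x**5 - 6*x**4 + 14*x**3 - 42*x**2 + 45*x + 108)) dx by partial fractions, (-2*x**4 + 4*x**3 - 4*x**2 + 52*x - 138)/(x**5 - 6*x**4 + 14*x**3 - 42*x**2 + 45*x + 108) = -4/(x**2 + 9) - 1/(x + 1) + 1/(x - 3) - 2/(x - 4): now ∫(-2/(x - 4)) dx + ∫(1/(x - 3)) dx + ∫(-1/(x + 1)) dx + ∫(-4/(x**2 + 9)) dx.
Step 2. Evaluate the standard form [assuming x > -1]: now -log(x + 1) + ∫(-2/(x - 4)) dx + ∫(1/(x - 3)) dx + ∫(-4/(x**2 + 9)) dx.
Step 3. Evaluate the standard form [assuming x > 3]: now log(x - 3) - log(x + 1) + ∫(-2/(x - 4)) dx + ∫(-4/(x**2 + 9)) dx.
Step 4. Evaluate the standard form [assuming x > 4]: now -2*log(x - 4) + log(x - 3) - log(x + 1) + ∫(-4/(x**2 + 9)) dx.
Step 5. Evaluate the standard form: now -2*log(x - 4) + log(x - 3) - log(x + 1) - 4*atan(x/3)/3.
Answer: -2*log(x - 4) + log(x - 3) - log(x + 1) - 4*atan(x/3)/3.


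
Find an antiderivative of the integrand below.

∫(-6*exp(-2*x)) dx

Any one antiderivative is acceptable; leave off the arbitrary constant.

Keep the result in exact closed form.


Answer: 3*exp(-2*x).


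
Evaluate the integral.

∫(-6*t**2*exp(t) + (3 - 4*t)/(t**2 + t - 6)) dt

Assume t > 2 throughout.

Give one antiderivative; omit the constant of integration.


Answer: -6*t**2*exp(t) + 12*t*exp(t) - 12*exp(t) - log(t - 2) - 3*log(t + 3).


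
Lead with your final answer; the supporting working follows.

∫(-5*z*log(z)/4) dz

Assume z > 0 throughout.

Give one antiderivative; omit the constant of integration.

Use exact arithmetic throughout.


The answer is -5*z**2*log(z)/8 + 5*z**2/16.
Step 1. Integrate ∫(-5*z*log(z)/4) dz by parts with u = log(z), dv = (-5*z/4) dz, so v = -5*z**2/8 [assuming z > 0]: now -5*z**2*log(z)/8 + ∫(5*z/8) dz.
Step 2. Evaluate the standard form: now -5*z**2*log(z)/8 + 5*z**2/16.
Answer: -5*z**2*log(z)/8 + 5*z**2/16.


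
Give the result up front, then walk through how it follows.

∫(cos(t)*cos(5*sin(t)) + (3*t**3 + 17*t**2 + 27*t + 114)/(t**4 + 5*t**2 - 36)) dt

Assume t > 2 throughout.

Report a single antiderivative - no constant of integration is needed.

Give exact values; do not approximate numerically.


The answer is 5*log(t - 2) - 2*log(t + 2) + sin(5*sin(t))/5 + atan(t/3).
Step 1. Rewrite: now ∫((3*t**3 + 17*t**2 + 27*t + 114)/(t**4 + 5*t**2 - 36)) dt + ∫(cos(t)*cos(5*sin(t))) dt.
Step 2. Substitute u = sin(t), turning ∫(cos(t)*cos(5*sin(t))) dt into ∫(cos(5*u)) du: now ∫((3*t**3 + 17*t**2 + 27*t + 114)/(t**4 + 5*t**2 - 36)) dt + ∫(cos(5*u)) du.
Step 3. Evaluate the standard form: now sin(5*u)/5 + ∫((3*t**3 + 17*t**2 + 27*t + 114)/(t**4 + 5*t**2 - 36)) dt.
Step 4. Substitute back u = sin(t): now sin(5*sin(t))/5 + ∫((3*t**3 + 17*t**2 + 27*t + 114)/(t**4 + 5*t**2 - 36)) dt.
Step 5. Decompose ∫((3*t**3 + 17*t**2 + 27*t + 114)/(t**4 + 5*t**2 - 36)) dt by partial fractions, (3*t**3 + 17*t**2 + 27*t + 114)/(t**4 + 5*t**2 - 36) = 3/(t**2 + 9) - 2/(t + 2) + 5/(t - 2): now sin(5*sin(t))/5 + ∫(5/(t - 2)) dt + ∫(-2/(t + 2)) dt + ∫(3/(t**2 + 9)) dt.
Step 6. Evaluate the standard form [assuming t > -2]: now -2*log(t + 2) + sin(5*sin(t))/5 + ∫(5/(t - 2)) dt + ∫(3/(t**2 + 9)) dt.
Step 7. Evaluate the standard form [assuming t > 2]: now 5*log(t - 2) - 2*log(t + 2) + sin(5*sin(t))/5 + ∫(3/(t**2 + 9)) dt.
Step 8. Evaluate the standard form: now 5*log(t - 2) - 2*log(t + 2) + sin(5*sin(t))/5 + atan(t/3).
Answer: 5*log(t - 2) - 2*log(t + 2) + sin(5*sin(t))/5 + atan(t/3).


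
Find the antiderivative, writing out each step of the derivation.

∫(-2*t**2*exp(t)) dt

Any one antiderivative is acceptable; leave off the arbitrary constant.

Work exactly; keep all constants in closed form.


Step 1. Integrate ∫(-2*t**2*exp(t)) dt by parts with u = t**2, dv = (-2*exp(t)) dt, so v = -2*exp(t): now -2*t**2*exp(t) + ∫(4*t*exp(t)) dt.
Step 2. Integrate ∫(4*t*exp(t)) dt by parts with u = t, dv = (4*exp(t)) dt, so v = 4*exp(t): now -2*t**2*exp(t) + 4*t*exp(t) + ∫(-4*exp(t)) dt.
Step 3. Evaluate the standard form: now -2*t**2*exp(t) + 4*t*exp(t) - 4*exp(t).
Answer: -2*t**2*exp(t) + 4*t*exp(t) - 4*exp(t).


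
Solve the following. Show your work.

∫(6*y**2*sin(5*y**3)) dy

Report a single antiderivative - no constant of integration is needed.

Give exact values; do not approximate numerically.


Step 1. Substitute u = y**3, turning ∫(6*y**2*sin(5*y**3)) dy into ∫(2*sin(5*u)) du: now ∫(2*sin(5*u)) du.
Step 2. Evaluate the standard form: now -2*cos(5*u)/5.
Step 3. Substitute back u = y**3: now -2*cos(5*y**3)/5.
Answer: -2*cos(5*y**3)/5.


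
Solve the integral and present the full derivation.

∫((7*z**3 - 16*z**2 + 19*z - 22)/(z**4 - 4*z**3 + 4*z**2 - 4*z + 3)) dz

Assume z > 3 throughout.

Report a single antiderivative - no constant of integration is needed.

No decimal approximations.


Step 1. Decompose ∫((7*z**3 - 16*z**2 + 19*z - 22)/(z**4 - 4*z**3 + 4*z**2 - 4*z + 3)) dz by partial fractions, (7*z**3 - 16*z**2 + 19*z - 22)/(z**4 - 4*z**3 + 4*z**2 - 4*z + 3) = -3/(z**2 + 1) + 3/(z - 1) + 4/(z - 3): now ∫(4/(z - 3)) dz + ∫(3/(z - 1)) dz + ∫(-3/(z**2 + 1)) dz.
Step 2. Evaluate the standard form [assuming z > 3]: now 4*log(z - 3) + ∫(3/(z - 1)) dz + ∫(-3/(z**2 + 1)) dz.
Step 3. Evaluate the standard form [assuming z > 1]: now 4*log(z - 3) + 3*log(z - 1) + ∫(-3/(z**2 + 1)) dz.
Step 4. Evaluate the standard form: now 4*log(z - 3) + 3*log(z - 1) - 3*atan(z).
Answer: 4*log(z - 3) + 3*log(z - 1) - 3*atan(z).


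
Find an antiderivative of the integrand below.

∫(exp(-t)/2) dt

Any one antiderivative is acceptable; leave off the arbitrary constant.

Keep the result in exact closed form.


Answer: -exp(-t)/2.


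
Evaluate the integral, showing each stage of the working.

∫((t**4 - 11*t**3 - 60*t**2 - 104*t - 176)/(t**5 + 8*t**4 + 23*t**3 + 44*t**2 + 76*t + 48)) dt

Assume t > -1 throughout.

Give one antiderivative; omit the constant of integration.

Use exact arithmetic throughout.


Step 1. Decompose ∫((t**4 - 11*t**3 - 60*t**2 - 104*t - 176)/(t**5 + 8*t**4 + 23*t**3 + 44*t**2 + 76*t + 48)) dt by partial fractions, (t**4 - 11*t**3 - 60*t**2 - 104*t - 176)/(t**5 + 8*t**4 + 23*t**3 + 44*t**2 + 76*t + 48) = -4/(t**2 + 4) + 4/(t + 4) + 1/(t + 3) - 4/(t + 1): now ∫(-4/(t + 1)) dt + ∫(1/(t + 3)) dt + ∫(4/(t + 4)) dt + ∫(-4/(t**2 + 4)) dt.
Step 2. Evaluate the standard form [assuming t > -4]: now 4*log(t + 4) + ∫(-4/(t + 1)) dt + ∫(1/(t + 3)) dt + ∫(-4/(t**2 + 4)) dt.
Step 3. Evaluate the standard form [assuming t > -3]: now log(t + 3) + 4*log(t + 4) + ∫(-4/(t + 1)) dt + ∫(-4/(t**2 + 4)) dt.
Step 4. Evaluate the standard form [assuming t > -1]: now -4*log(t + 1) + log(t + 3) + 4*log(t + 4) + ∫(-4/(t**2 + 4)) dt.
Step 5. Evaluate the standard form: now -4*log(t + 1) + log(t + 3) + 4*log(t + 4) - 2*atan(t/2).
Answer: -4*log(t + 1) + log(t + 3) + 4*log(t + 4) - 2*atan(t/2).


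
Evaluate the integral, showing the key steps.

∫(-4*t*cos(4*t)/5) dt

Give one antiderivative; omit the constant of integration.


Step 1. Integrate ∫(-4*t*cos(4*t)/5) dt by parts with u = t, dv = (-4*cos(4*t)/5) dt, so v = -sin(4*t)/5: now -t*sin(4*t)/5 + ∫(sin(4*t)/5) dt.
Step 2. Evaluate the standard form: now -t*sin(4*t)/5 - cos(4*t)/20.
Answer: -t*sin(4*t)/5 - cos(4*t)/20.


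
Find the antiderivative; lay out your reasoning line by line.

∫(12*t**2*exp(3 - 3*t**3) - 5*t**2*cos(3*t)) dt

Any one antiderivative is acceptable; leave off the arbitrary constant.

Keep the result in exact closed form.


Step 1. Rewrite: now ∫(12*t**2*exp(3 - 3*t**3)) dt + ∫(-5*t**2*cos(3*t)) dt.
Step 2. Substitute u = t**3 - 1, turning ∫(12*t**2*exp(3 - 3*t**3)) dt into ∫(4*exp(-3*u)) du: now ∫(-5*t**2*cos(3*t)) dt + ∫(4*exp(-3*u)) du.
Step 3. Evaluate the standard form: now ∫(-5*t**2*cos(3*t)) dt - 4*exp(-3*u)/3.
Step 4. Substitute back u = t**3 - 1: now -4*exp(3 - 3*t**3)/3 + ∫(-5*t**2*cos(3*t)) dt.
Step 5. Integrate ∫(-5*t**2*cos(3*t)) dt by parts with u = t**2, dv = (-5*cos(3*t)) dt, so v = -5*sin(3*t)/3: now -5*t**2*sin(3*t)/3 - 4*exp(3 - 3*t**3)/3 + ∫(10*t*sin(3*t)/3) dt.
Step 6. Integrate ∫(10*t*sin(3*t)/3) dt by parts with u = t, dv = (10*sin(3*t)/3) dt, so v = -10*cos(3*t)/9: now -5*t**2*sin(3*t)/3 - 10*t*cos(3*t)/9 - 4*exp(3 - 3*t**3)/3 + ∫(10*cos(3*t)/9) dt.
Step 7. Evaluate the standard form: now -5*t**2*sin(3*t)/3 - 10*t*cos(3*t)/9 - 4*exp(3 - 3*t**3)/3 + 10*sin(3*t)/27.
Answer: -5*t**2*sin(3*t)/3 - 10*t*cos(3*t)/9 - 4*exp(3 - 3*t**3)/3 + 10*sin(3*t)/27.


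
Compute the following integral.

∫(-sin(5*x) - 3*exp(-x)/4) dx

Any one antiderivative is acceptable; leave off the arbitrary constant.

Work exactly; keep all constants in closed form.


Answer: cos(5*x)/5 + 3*exp(-x)/4.


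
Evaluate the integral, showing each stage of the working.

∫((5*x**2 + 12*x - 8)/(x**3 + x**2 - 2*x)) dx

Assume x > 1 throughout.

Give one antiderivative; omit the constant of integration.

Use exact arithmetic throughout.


Step 1. Decompose ∫((5*x**2 + 12*x - 8)/(x**3 + x**2 - 2*x)) dx by partial fractions, (5*x**2 + 12*x - 8)/(x**3 + x**2 - 2*x) = -2/(x + 2) + 3/(x - 1) + 4/x: now ∫(4/x) dx + ∫(3/(x - 1)) dx + ∫(-2/(x + 2)) dx.
Step 2. Evaluate the standard form [assuming x > -2]: now -2*log(x + 2) + ∫(4/x) dx + ∫(3/(x - 1)) dx.
Step 3. Evaluate the standard form [assuming x > 0]: now 4*log(x) - 2*log(x + 2) + ∫(3/(x - 1)) dx.
Step 4. Evaluate the standard form [assuming x > 1]: now 4*log(x) + 3*log(x - 1) - 2*log(x + 2).
Answer: 4*log(x) + 3*log(x - 1) - 2*log(x + 2).


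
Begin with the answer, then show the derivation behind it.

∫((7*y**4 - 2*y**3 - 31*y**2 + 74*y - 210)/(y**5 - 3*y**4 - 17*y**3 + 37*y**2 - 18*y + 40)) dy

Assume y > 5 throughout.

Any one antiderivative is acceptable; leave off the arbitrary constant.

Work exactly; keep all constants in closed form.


The answer is 5*log(y - 5) + log(y - 2) + log(y + 4) - 4*atan(y).
Step 1. Decompose ∫((7*y**4 - 2*y**3 - 31*y**2 + 74*y - 210)/(y**5 - 3*y**4 - 17*y**3 + 37*y**2 - 18*y + 40)) dy by partial fractions, (7*y**4 - 2*y**3 - 31*y**2 + 74*y - 210)/(y**5 - 3*y**4 - 17*y**3 + 37*y**2 - 18*y + 40) = -4/(y**2 + 1) + 1/(y + 4) + 1/(y - 2) + 5/(y - 5): now ∫(5/(y - 5)) dy + ∫(1/(y - 2)) dy + ∫(1/(y + 4)) dy + ∫(-4/(y**2 + 1)) dy.
Step 2. Evaluate the standard form [assuming y > 5]: now 5*log(y - 5) + ∫(1/(y - 2)) dy + ∫(1/(y + 4)) dy + ∫(-4/(y**2 + 1)) dy.
Step 3. Evaluate the standard form [assuming y > -4]: now 5*log(y - 5) + log(y + 4) + ∫(1/(y - 2)) dy + ∫(-4/(y**2 + 1)) dy.
Step 4. Evaluate the standard form [assuming y > 2]: now 5*log(y - 5) + log(y - 2) + log(y + 4) + ∫(-4/(y**2 + 1)) dy.
Step 5. Evaluate the standard form: now 5*log(y - 5) + log(y - 2) + log(y + 4) - 4*atan(y).
Answer: 5*log(y - 5) + log(y - 2) + log(y + 4) - 4*atan(y).


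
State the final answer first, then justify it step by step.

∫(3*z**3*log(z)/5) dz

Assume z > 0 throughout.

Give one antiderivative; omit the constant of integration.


The answer is 3*z**4*log(z)/20 - 3*z**4/80.
Step 1. Integrate ∫(3*z**3*log(z)/5) dz by parts with u = log(z), dv = (3*z**3/5) dz, so v = 3*z**4/20 [assuming z > 0]: now 3*z**4*log(z)/20 + ∫(-3*z**3/20) dz.
Step 2. Evaluate the standard form: now 3*z**4*log(z)/20 - 3*z**4/80.
Answer: 3*z**4*log(z)/20 - 3*z**4/80.


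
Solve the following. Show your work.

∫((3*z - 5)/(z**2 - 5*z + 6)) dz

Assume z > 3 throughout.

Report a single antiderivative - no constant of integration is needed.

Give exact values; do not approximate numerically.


Step 1. Decompose ∫((3*z - 5)/(z**2 - 5*z + 6)) dz by partial fractions, (3*z - 5)/(z**2 - 5*z + 6) = -1/(z - 2) + 4/(z - 3): now ∫(4/(z - 3)) dz + ∫(-1/(z - 2)) dz.
Step 2. Evaluate the standard form [assuming z > 3]: now 4*log(z - 3) + ∫(-1/(z - 2)) dz.
Step 3. Evaluate the standard form [assuming z > 2]: now 4*log(z - 3) - log(z - 2).
Answer: 4*log(z - 3) - log(z - 2).


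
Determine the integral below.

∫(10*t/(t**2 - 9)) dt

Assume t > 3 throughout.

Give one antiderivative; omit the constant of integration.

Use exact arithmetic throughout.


Answer: 5*log(t - 3) + 5*log(t + 3).


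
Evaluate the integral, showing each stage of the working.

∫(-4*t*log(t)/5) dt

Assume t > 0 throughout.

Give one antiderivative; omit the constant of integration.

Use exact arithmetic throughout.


Step 1. Integrate ∫(-4*t*log(t)/5) dt by parts with u = log(t), dv = (-4*t/5) dt, so v = -2*t**2/5 [assuming t > 0]: now -2*t**2*log(t)/5 + ∫(2*t/5) dt.
Step 2. Evaluate the standard form: now -2*t**2*log(t)/5 + t**2/5.
Answer: -2*t**2*log(t)/5 + t**2/5.


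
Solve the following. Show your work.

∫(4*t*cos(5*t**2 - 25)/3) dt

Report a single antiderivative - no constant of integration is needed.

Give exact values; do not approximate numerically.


Step 1. Substitute u = t**2 - 5, turning ∫(4*t*cos(5*t**2 - 25)/3) dt into ∫(2*cos(5*u)/3) du: now ∫(2*cos(5*u)/3) du.
Step 2. Evaluate the standard form: now 2*sin(5*u)/15.
Step 3. Substitute back u = t**2 - 5: now 2*sin(5*t**2 - 25)/15.
Answer: 2*sin(5*t**2 - 25)/15.


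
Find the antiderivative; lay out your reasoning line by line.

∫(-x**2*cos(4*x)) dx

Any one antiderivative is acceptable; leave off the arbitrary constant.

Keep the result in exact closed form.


Step 1. Integrate ∫(-x**2*cos(4*x)) dx by parts with u = x**2, dv = (-cos(4*x)) dx, so v = -sin(4*x)/4: now -x**2*sin(4*x)/4 + ∫(x*sin(4*x)/2) dx.
Step 2. Integrate ∫(x*sin(4*x)/2) dx by parts with u = x, dv = (sin(4*x)/2) dx, so v = -cos(4*x)/8: now -x**2*sin(4*x)/4 - x*cos(4*x)/8 + ∫(cos(4*x)/8) dx.
Step 3. Evaluate the standard form: now -x**2*sin(4*x)/4 - x*cos(4*x)/8 + sin(4*x)/32.
Answer: -x**2*sin(4*x)/4 - x*cos(4*x)/8 + sin(4*x)/32.


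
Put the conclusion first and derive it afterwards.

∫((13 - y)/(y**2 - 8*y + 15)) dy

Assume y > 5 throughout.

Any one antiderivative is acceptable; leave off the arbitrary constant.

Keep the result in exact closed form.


The answer is 4*log(y - 5) - 5*log(y - 3).
Step 1. Decompose ∫((13 - y)/(y**2 - 8*y + 15)) dy by partial fractions, (13 - y)/(y**2 - 8*y + 15) = -5/(y - 3) + 4/(y - 5): now ∫(4/(y - 5)) dy + ∫(-5/(y - 3)) dy.
Step 2. Evaluate the standard form [assuming y > 5]: now 4*log(y - 5) + ∫(-5/(y - 3)) dy.
Step 3. Evaluate the standard form [assuming y > 3]: now 4*log(y - 5) - 5*log(y - 3).
Answer: 4*log(y - 5) - 5*log(y - 3).


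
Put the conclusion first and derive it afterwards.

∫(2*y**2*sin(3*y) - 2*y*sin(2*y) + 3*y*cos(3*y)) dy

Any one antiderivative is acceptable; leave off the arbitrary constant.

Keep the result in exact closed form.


The answer is -2*y**2*cos(3*y)/3 + 13*y*sin(3*y)/9 + y*cos(2*y) - sin(2*y)/2 + 13*cos(3*y)/27.
Step 1. Rewrite: now ∫(-2*y*sin(2*y)) dy + ∫(3*y*cos(3*y)) dy + ∫(2*y**2*sin(3*y)) dy.
Step 2. Integrate ∫(2*y**2*sin(3*y)) dy by parts with u = y**2, dv = (2*sin(3*y)) dy, so v = -2*cos(3*y)/3: now -2*y**2*cos(3*y)/3 + ∫(-2*y*sin(2*y)) dy + ∫(4*y*cos(3*y)/3) dy + ∫(3*y*cos(3*y)) dy.
Step 3. Integrate ∫(4*y*cos(3*y)/3) dy by parts with u = y, dv = (4*cos(3*y)/3) dy, so v = 4*sin(3*y)/9: now -2*y**2*cos(3*y)/3 + 4*y*sin(3*y)/9 + ∫(-2*y*sin(2*y)) dy + ∫(3*y*cos(3*y)) dy + ∫(-4*sin(3*y)/9) dy.
Step 4. Evaluate the standard form: now -2*y**2*cos(3*y)/3 + 4*y*sin(3*y)/9 + 4*cos(3*y)/27 + ∫(-2*y*sin(2*y)) dy + ∫(3*y*cos(3*y)) dy.
Step 5. Integrate ∫(3*y*cos(3*y)) dy by parts with u = y, dv = (3*cos(3*y)) dy, so v = sin(3*y): now -2*y**2*cos(3*y)/3 + 13*y*sin(3*y)/9 + 4*cos(3*y)/27 + ∫(-2*y*sin(2*y)) dy + ∫(-sin(3*y)) dy.
Step 6. Evaluate the standard form: now -2*y**2*cos(3*y)/3 + 13*y*sin(3*y)/9 + 13*cos(3*y)/27 + ∫(-2*y*sin(2*y)) dy.
Step 7. Integrate ∫(-2*y*sin(2*y)) dy by parts with u = y, dv = (-2*sin(2*y)) dy, so v = cos(2*y): now -2*y**2*cos(3*y)/3 + 13*y*sin(3*y)/9 + y*cos(2*y) + 13*cos(3*y)/27 + ∫(-cos(2*y)) dy.
Step 8. Evaluate the standard form: now -2*y**2*cos(3*y)/3 + 13*y*sin(3*y)/9 + y*cos(2*y) - sin(2*y)/2 + 13*cos(3*y)/27.
Answer: -2*y**2*cos(3*y)/3 + 13*y*sin(3*y)/9 + y*cos(2*y) - sin(2*y)/2 + 13*cos(3*y)/27.


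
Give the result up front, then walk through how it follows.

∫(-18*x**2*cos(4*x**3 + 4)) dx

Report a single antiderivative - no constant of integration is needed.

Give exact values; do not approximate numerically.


The answer is -3*sin(4*x**3 + 4)/2.
Step 1. Substitute u = x**3 + 1, turning ∫(-18*x**2*cos(4*x**3 + 4)) dx into ∫(-6*cos(4*u)) du: now ∫(-6*cos(4*u)) du.
Step 2. Evaluate the standard form: now -3*sin(4*u)/2.
Step 3. Substitute back u = x**3 + 1: now -3*sin(4*x**3 + 4)/2.
Answer: -3*sin(4*x**3 + 4)/2.


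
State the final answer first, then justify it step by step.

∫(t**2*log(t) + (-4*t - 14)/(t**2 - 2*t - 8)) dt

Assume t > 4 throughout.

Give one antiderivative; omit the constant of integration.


The answer is t**3*log(t)/3 - t**3/9 - 5*log(t - 4) + log(t + 2).
Step 1. Rewrite: now ∫(t**2*log(t)) dt + ∫((-4*t - 14)/(t**2 - 2*t - 8)) dt.
Step 2. Integrate ∫(t**2*log(t)) dt by parts with u = log(t), dv = (t**2) dt, so v = t**3/3 [assuming t > 0]: now t**3*log(t)/3 + ∫(-t**2/3) dt + ∫((-4*t - 14)/(t**2 - 2*t - 8)) dt.
Step 3. Evaluate the standard form: now t**3*log(t)/3 - t**3/9 + ∫((-4*t - 14)/(t**2 - 2*t - 8)) dt.
Step 4. Decompose ∫((-4*t - 14)/(t**2 - 2*t - 8)) dt by partial fractions, (-4*t - 14)/(t**2 - 2*t - 8) = 1/(t + 2) - 5/(t - 4): now t**3*log(t)/3 - t**3/9 + ∫(-5/(t - 4)) dt + ∫(1/(t + 2)) dt.
Step 5. Evaluate the standard form [assuming t > 4]: now t**3*log(t)/3 - t**3/9 - 5*log(t - 4) + ∫(1/(t + 2)) dt.
Step 6. Evaluate the standard form [assuming t > -2]: now t**3*log(t)/3 - t**3/9 - 5*log(t - 4) + log(t + 2).
Answer: t**3*log(t)/3 - t**3/9 - 5*log(t - 4) + log(t + 2).


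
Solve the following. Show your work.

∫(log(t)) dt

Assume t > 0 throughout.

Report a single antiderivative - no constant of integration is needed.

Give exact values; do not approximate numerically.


Step 1. Integrate ∫(log(t)) dt by parts with u = log(t), dv = (1) dt, so v = t [assuming t > 0]: now t*log(t) + ∫(-1) dt.
Step 2. Evaluate the standard form: now t*log(t) - t.
Answer: t*log(t) - t.


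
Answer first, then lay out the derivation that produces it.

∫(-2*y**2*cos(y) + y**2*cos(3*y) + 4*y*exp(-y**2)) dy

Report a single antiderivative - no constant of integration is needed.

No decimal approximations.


The answer is -2*y**2*sin(y) + y**2*sin(3*y)/3 - 4*y*cos(y) + 2*y*cos(3*y)/9 + 4*sin(y) - 2*sin(3*y)/27 - 2*exp(-y**2).
Step 1. Rewrite: now ∫(4*y*exp(-y**2)) dy + ∫(-2*y**2*cos(y)) dy + ∫(y**2*cos(3*y)) dy.
Step 2. Substitute u = y**2, turning ∫(4*y*exp(-y**2)) dy into ∫(2*exp(-u)) du: now ∫(-2*y**2*cos(y)) dy + ∫(y**2*cos(3*y)) dy + ∫(2*exp(-u)) du.
Step 3. Evaluate the standard form: now ∫(-2*y**2*cos(y)) dy + ∫(y**2*cos(3*y)) dy - 2*exp(-u).
Step 4. Substitute back u = y**2: now ∫(-2*y**2*cos(y)) dy + ∫(y**2*cos(3*y)) dy - 2*exp(-y**2).
Step 5. Integrate ∫(y**2*cos(3*y)) dy by parts with u = y**2, dv = (cos(3*y)) dy, so v = sin(3*y)/3: now y**2*sin(3*y)/3 + ∫(-2*y*sin(3*y)/3) dy + ∫(-2*y**2*cos(y)) dy - 2*exp(-y**2).
Step 6. Integrate ∫(-2*y*sin(3*y)/3) dy by parts with u = y, dv = (-2*sin(3*y)/3) dy, so v = 2*cos(3*y)/9: now y**2*sin(3*y)/3 + 2*y*cos(3*y)/9 + ∫(-2*y**2*cos(y)) dy + ∫(-2*cos(3*y)/9) dy - 2*exp(-y**2).
Step 7. Evaluate the standard form: now y**2*sin(3*y)/3 + 2*y*cos(3*y)/9 - 2*sin(3*y)/27 + ∫(-2*y**2*cos(y)) dy - 2*exp(-y**2).
Step 8. Integrate ∫(-2*y**2*cos(y)) dy by parts with u = y**2, dv = (-2*cos(y)) dy, so v = -2*sin(y): now -2*y**2*sin(y) + y**2*sin(3*y)/3 + 2*y*cos(3*y)/9 - 2*sin(3*y)/27 + ∫(4*y*sin(y)) dy - 2*exp(-y**2).
Step 9. Integrate ∫(4*y*sin(y)) dy by parts with u = y, dv = (4*sin(y)) dy, so v = -4*cos(y): now -2*y**2*sin(y) + y**2*sin(3*y)/3 - 4*y*cos(y) + 2*y*cos(3*y)/9 - 2*sin(3*y)/27 + ∫(4*cos(y)) dy - 2*exp(-y**2).
Step 10. Evaluate the standard form: now -2*y**2*sin(y) + y**2*sin(3*y)/3 - 4*y*cos(y) + 2*y*cos(3*y)/9 + 4*sin(y) - 2*sin(3*y)/27 - 2*exp(-y**2).
Answer: -2*y**2*sin(y) + y**2*sin(3*y)/3 - 4*y*cos(y) + 2*y*cos(3*y)/9 + 4*sin(y) - 2*sin(3*y)/27 - 2*exp(-y**2).


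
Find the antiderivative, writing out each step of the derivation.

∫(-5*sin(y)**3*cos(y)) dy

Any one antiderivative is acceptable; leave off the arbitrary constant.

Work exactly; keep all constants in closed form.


Step 1. Substitute u = sin(y), turning ∫(-5*sin(y)**3*cos(y)) dy into ∫(-5*u**3) du: now ∫(-5*u**3) du.
Step 2. Evaluate the standard form: now -5*u**4/4.
Step 3. Substitute back u = sin(y): now -5*sin(y)**4/4.
Answer: -5*sin(y)**4/4.


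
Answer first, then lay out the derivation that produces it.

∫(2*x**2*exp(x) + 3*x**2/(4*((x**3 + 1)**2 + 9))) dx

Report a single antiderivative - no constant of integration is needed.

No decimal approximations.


The answer is 2*x**2*exp(x) - 4*x*exp(x) + 4*exp(x) + atan(x**3/3 + 1/3)/12.
Step 1. Rewrite: now ∫(3*x**2/(4*((x**3 + 1)**2 + 9))) dx + ∫(2*x**2*exp(x)) dx.
Step 2. Integrate ∫(2*x**2*exp(x)) dx by parts with u = x**2, dv = (2*exp(x)) dx, so v = 2*exp(x): now 2*x**2*exp(x) + ∫(-4*x*exp(x)) dx + ∫(3*x**2/(4*((x**3 + 1)**2 + 9))) dx.
Step 3. Integrate ∫(-4*x*exp(x)) dx by parts with u = x, dv = (-4*exp(x)) dx, so v = -4*exp(x): now 2*x**2*exp(x) - 4*x*exp(x) + ∫(3*x**2/(4*((x**3 + 1)**2 + 9))) dx + ∫(4*exp(x)) dx.
Step 4. Evaluate the standard form: now 2*x**2*exp(x) - 4*x*exp(x) + 4*exp(x) + ∫(3*x**2/(4*((x**3 + 1)**2 + 9))) dx.
Step 5. Substitute u = x**3 + 1, turning ∫(3*x**2/(4*((x**3 + 1)**2 + 9))) dx into ∫(1/(4*(u**2 + 9))) du: now 2*x**2*exp(x) - 4*x*exp(x) + 4*exp(x) + ∫(1/(4*(u**2 + 9))) du.
Step 6. Evaluate the standard form: now 2*x**2*exp(x) - 4*x*exp(x) + 4*exp(x) + atan(u/3)/12.
Step 7. Substitute back u = x**3 + 1: now 2*x**2*exp(x) - 4*x*exp(x) + 4*exp(x) + atan(x**3/3 + 1/3)/12.
Answer: 2*x**2*exp(x) - 4*x*exp(x) + 4*exp(x) + atan(x**3/3 + 1/3)/12.


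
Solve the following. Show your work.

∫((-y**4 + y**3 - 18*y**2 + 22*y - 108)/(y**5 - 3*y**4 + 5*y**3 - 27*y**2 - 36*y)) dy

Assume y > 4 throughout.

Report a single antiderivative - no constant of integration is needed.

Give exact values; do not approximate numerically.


Step 1. Decompose ∫((-y**4 + y**3 - 18*y**2 + 22*y - 108)/(y**5 - 3*y**4 + 5*y**3 - 27*y**2 - 36*y)) dy by partial fractions, (-y**4 + y**3 - 18*y**2 + 22*y - 108)/(y**5 - 3*y**4 + 5*y**3 - 27*y**2 - 36*y) = -1/(y**2 + 9) - 3/(y + 1) - 1/(y - 4) + 3/y: now ∫(3/y) dy + ∫(-1/(y - 4)) dy + ∫(-3/(y + 1)) dy + ∫(-1/(y**2 + 9)) dy.
Step 2. Evaluate the standard form [assuming y > -1]: now -3*log(y + 1) + ∫(3/y) dy + ∫(-1/(y - 4)) dy + ∫(-1/(y**2 + 9)) dy.
Step 3. Evaluate the standard form [assuming y > 4]: now -log(y - 4) - 3*log(y + 1) + ∫(3/y) dy + ∫(-1/(y**2 + 9)) dy.
Step 4. Evaluate the standard form [assuming y > 0]: now 3*log(y) - log(y - 4) - 3*log(y + 1) + ∫(-1/(y**2 + 9)) dy.
Step 5. Evaluate the standard form: now 3*log(y) - log(y - 4) - 3*log(y + 1) - atan(y/3)/3.
Answer: 3*log(y) - log(y - 4) - 3*log(y + 1) - atan(y/3)/3.


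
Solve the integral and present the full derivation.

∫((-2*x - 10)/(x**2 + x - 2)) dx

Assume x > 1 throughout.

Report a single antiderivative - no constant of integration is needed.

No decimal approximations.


Step 1. Decompose ∫((-2*x - 10)/(x**2 + x - 2)) dx by partial fractions, (-2*x - 10)/(x**2 + x - 2) = 2/(x + 2) - 4/(x - 1): now ∫(-4/(x - 1)) dx + ∫(2/(x + 2)) dx.
Step 2. Evaluate the standard form [assuming x > 1]: now -4*log(x - 1) + ∫(2/(x + 2)) dx.
Step 3. Evaluate the standard form [assuming x > -2]: now -4*log(x - 1) + 2*log(x + 2).
Answer: -4*log(x - 1) + 2*log(x + 2).


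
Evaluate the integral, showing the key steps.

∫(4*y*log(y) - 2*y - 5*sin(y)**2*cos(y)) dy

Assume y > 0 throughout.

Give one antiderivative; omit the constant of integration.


Step 1. Rewrite: now ∫(-2*y) dy + ∫(4*y*log(y)) dy + ∫(-5*sin(y)**2*cos(y)) dy.
Step 2. Evaluate the standard form: now -y**2 + ∫(4*y*log(y)) dy + ∫(-5*sin(y)**2*cos(y)) dy.
Step 3. Substitute u = sin(y), turning ∫(-5*sin(y)**2*cos(y)) dy into ∫(-5*u**2) du: now -y**2 + ∫(-5*u**2) du + ∫(4*y*log(y)) dy.
Step 4. Evaluate the standard form: now -5*u**3/3 - y**2 + ∫(4*y*log(y)) dy.
Step 5. Substitute back u = sin(y): now -y**2 - 5*sin(y)**3/3 + ∫(4*y*log(y)) dy.
Step 6. Integrate ∫(4*y*log(y)) dy by parts with u = log(y), dv = (4*y) dy, so v = 2*y**2 [assuming y > 0]: now 2*y**2*log(y) - y**2 - 5*sin(y)**3/3 + ∫(-2*y) dy.
Step 7. Evaluate the standard form: now 2*y**2*log(y) - 2*y**2 - 5*sin(y)**3/3.
Answer: 2*y**2*log(y) - 2*y**2 - 5*sin(y)**3/3.


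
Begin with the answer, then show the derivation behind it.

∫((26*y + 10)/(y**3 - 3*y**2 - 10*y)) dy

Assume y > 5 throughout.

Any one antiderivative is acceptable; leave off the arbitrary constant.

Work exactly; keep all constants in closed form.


The answer is -log(y) + 4*log(y - 5) - 3*log(y + 2).
Step 1. Decompose ∫((26*y + 10)/(y**3 - 3*y**2 - 10*y)) dy by partial fractions, (26*y + 10)/(y**3 - 3*y**2 - 10*y) = -3/(y + 2) + 4/(y - 5) - 1/y: now ∫(-1/y) dy + ∫(4/(y - 5)) dy + ∫(-3/(y + 2)) dy.
Step 2. Evaluate the standard form [assuming y > 0]: now -log(y) + ∫(4/(y - 5)) dy + ∫(-3/(y + 2)) dy.
Step 3. Evaluate the standard form [assuming y > -2]: now -log(y) - 3*log(y + 2) + ∫(4/(y - 5)) dy.
Step 4. Evaluate the standard form [assuming y > 5]: now -log(y) + 4*log(y - 5) - 3*log(y + 2).
Answer: -log(y) + 4*log(y - 5) - 3*log(y + 2).


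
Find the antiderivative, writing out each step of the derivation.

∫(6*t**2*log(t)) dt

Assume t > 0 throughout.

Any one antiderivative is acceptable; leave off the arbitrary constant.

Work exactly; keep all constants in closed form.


Step 1. Integrate ∫(6*t**2*log(t)) dt by parts with u = log(t), dv = (6*t**2) dt, so v = 2*t**3 [assuming t > 0]: now 2*t**3*log(t) + ∫(-2*t**2) dt.
Step 2. Evaluate the standard form: now 2*t**3*log(t) - 2*t**3/3.
Answer: 2*t**3*log(t) - 2*t**3/3.


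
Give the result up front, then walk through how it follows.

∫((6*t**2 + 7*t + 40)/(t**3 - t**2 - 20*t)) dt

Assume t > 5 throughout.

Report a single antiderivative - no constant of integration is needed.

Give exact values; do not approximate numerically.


The answer is -2*log(t) + 5*log(t - 5) + 3*log(t + 4).
Step 1. Decompose ∫((6*t**2 + 7*t + 40)/(t**3 - t**2 - 20*t)) dt by partial fractions, (6*t**2 + 7*t + 40)/(t**3 - t**2 - 20*t) = 3/(t + 4) + 5/(t - 5) - 2/t: now ∫(-2/t) dt + ∫(5/(t - 5)) dt + ∫(3/(t + 4)) dt.
Step 2. Evaluate the standard form [assuming t > -4]: now 3*log(t + 4) + ∫(-2/t) dt + ∫(5/(t - 5)) dt.
Step 3. Evaluate the standard form [assuming t > 0]: now -2*log(t) + 3*log(t + 4) + ∫(5/(t - 5)) dt.
Step 4. Evaluate the standard form [assuming t > 5]: now -2*log(t) + 5*log(t - 5) + 3*log(t + 4).
Answer: -2*log(t) + 5*log(t - 5) + 3*log(t + 4).


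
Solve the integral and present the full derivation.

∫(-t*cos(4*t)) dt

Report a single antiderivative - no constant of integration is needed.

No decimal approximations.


Step 1. Integrate ∫(-t*cos(4*t)) dt by parts with u = t, dv = (-cos(4*t)) dt, so v = -sin(4*t)/4: now -t*sin(4*t)/4 + ∫(sin(4*t)/4) dt.
Step 2. Evaluate the standard form: now -t*sin(4*t)/4 - cos(4*t)/16.
Answer: -t*sin(4*t)/4 - cos(4*t)/16.


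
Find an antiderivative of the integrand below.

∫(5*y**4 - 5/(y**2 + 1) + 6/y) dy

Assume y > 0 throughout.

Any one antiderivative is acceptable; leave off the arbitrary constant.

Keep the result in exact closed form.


Answer: y**5 + 6*log(y) - 5*atan(y).


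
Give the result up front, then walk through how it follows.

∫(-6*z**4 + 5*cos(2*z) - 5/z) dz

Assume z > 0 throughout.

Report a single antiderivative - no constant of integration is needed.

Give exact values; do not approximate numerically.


The answer is -6*z**5/5 - 5*log(z) + 5*sin(2*z)/2.
Step 1. Rewrite: now ∫(-5/z) dz + ∫(-6*z**4) dz + ∫(5*cos(2*z)) dz.
Step 2. Evaluate the standard form: now -6*z**5/5 + ∫(-5/z) dz + ∫(5*cos(2*z)) dz.
Step 3. Evaluate the standard form [assuming z > 0]: now -6*z**5/5 - 5*log(z) + ∫(5*cos(2*z)) dz.
Step 4. Evaluate the standard form: now -6*z**5/5 - 5*log(z) + 5*sin(2*z)/2.
Answer: -6*z**5/5 - 5*log(z) + 5*sin(2*z)/2.


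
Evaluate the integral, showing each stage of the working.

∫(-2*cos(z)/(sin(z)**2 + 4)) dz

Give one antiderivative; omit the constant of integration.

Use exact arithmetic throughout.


Step 1. Substitute u = sin(z), turning ∫(-2*cos(z)/(sin(z)**2 + 4)) dz into ∫(-2/(u**2 + 4)) du: now ∫(-2/(u**2 + 4)) du.
Step 2. Evaluate the standard form: now -atan(u/2).
Step 3. Substitute back u = sin(z): now -atan(sin(z)/2).
Answer: -atan(sin(z)/2).


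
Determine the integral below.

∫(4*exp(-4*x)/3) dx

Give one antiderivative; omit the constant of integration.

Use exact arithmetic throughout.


Answer: -exp(-4*x)/3.


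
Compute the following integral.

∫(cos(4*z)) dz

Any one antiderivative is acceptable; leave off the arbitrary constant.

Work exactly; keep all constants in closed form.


Answer: sin(4*z)/4.


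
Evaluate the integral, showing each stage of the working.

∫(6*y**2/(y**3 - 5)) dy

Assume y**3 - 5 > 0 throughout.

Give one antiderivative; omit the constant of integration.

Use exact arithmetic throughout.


Step 1. Substitute u = y**3 - 5, turning ∫(6*y**2/(y**3 - 5)) dy into ∫(2/u) du: now ∫(2/u) du.
Step 2. Evaluate the standard form [assuming u > 0]: now 2*log(u).
Step 3. Substitute back u = y**3 - 5: now 2*log(y**3 - 5).
Answer: 2*log(y**3 - 5).


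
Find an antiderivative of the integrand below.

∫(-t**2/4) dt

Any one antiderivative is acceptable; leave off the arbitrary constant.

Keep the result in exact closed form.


Answer: -t**3/12.


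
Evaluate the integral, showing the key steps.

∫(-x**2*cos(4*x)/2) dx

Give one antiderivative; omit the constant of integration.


Step 1. Integrate ∫(-x**2*cos(4*x)/2) dx by parts with u = x**2, dv = (-cos(4*x)/2) dx, so v = -sin(4*x)/8: now -x**2*sin(4*x)/8 + ∫(x*sin(4*x)/4) dx.
Step 2. Integrate ∫(x*sin(4*x)/4) dx by parts with u = x, dv = (sin(4*x)/4) dx, so v = -cos(4*x)/16: now -x**2*sin(4*x)/8 - x*cos(4*x)/16 + ∫(cos(4*x)/16) dx.
Step 3. Evaluate the standard form: now -x**2*sin(4*x)/8 - x*cos(4*x)/16 + sin(4*x)/64.
Answer: -x**2*sin(4*x)/8 - x*cos(4*x)/16 + sin(4*x)/64.


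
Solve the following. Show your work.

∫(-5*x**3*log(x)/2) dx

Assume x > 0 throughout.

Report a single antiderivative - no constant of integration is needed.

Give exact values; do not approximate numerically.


Step 1. Integrate ∫(-5*x**3*log(x)/2) dx by parts with u = log(x), dv = (-5*x**3/2) dx, so v = -5*x**4/8 [assuming x > 0]: now -5*x**4*log(x)/8 + ∫(5*x**3/8) dx.
Step 2. Evaluate the standard form: now -5*x**4*log(x)/8 + 5*x**4/32.
Answer: -5*x**4*log(x)/8 + 5*x**4/32.


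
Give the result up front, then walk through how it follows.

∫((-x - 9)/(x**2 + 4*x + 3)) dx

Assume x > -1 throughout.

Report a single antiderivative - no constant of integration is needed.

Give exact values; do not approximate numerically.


The answer is -4*log(x + 1) + 3*log(x + 3).
Step 1. Decompose ∫((-x - 9)/(x**2 + 4*x + 3)) dx by partial fractions, (-x - 9)/(x**2 + 4*x + 3) = 3/(x + 3) - 4/(x + 1): now ∫(-4/(x + 1)) dx + ∫(3/(x + 3)) dx.
Step 2. Evaluate the standard form [assuming x > -1]: now -4*log(x + 1) + ∫(3/(x + 3)) dx.
Step 3. Evaluate the standard form [assuming x > -3]: now -4*log(x + 1) + 3*log(x + 3).
Answer: -4*log(x + 1) + 3*log(x + 3).


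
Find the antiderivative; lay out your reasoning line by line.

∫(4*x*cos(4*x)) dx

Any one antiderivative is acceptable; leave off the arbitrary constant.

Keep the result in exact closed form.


Step 1. Integrate ∫(4*x*cos(4*x)) dx by parts with u = x, dv = (4*cos(4*x)) dx, so v = sin(4*x): now x*sin(4*x) + ∫(-sin(4*x)) dx.
Step 2. Evaluate the standard form: now x*sin(4*x) + cos(4*x)/4.
Answer: x*sin(4*x) + cos(4*x)/4.


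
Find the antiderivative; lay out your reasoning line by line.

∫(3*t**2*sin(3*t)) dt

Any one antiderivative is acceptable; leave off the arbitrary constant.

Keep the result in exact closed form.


Step 1. Integrate ∫(3*t**2*sin(3*t)) dt by parts with u = t**2, dv = (3*sin(3*t)) dt, so v = -cos(3*t): now -t**2*cos(3*t) + ∫(2*t*cos(3*t)) dt.
Step 2. Integrate ∫(2*t*cos(3*t)) dt by parts with u = t, dv = (2*cos(3*t)) dt, so v = 2*sin(3*t)/3: now -t**2*cos(3*t) + 2*t*sin(3*t)/3 + ∫(-2*sin(3*t)/3) dt.
Step 3. Evaluate the standard form: now -t**2*cos(3*t) + 2*t*sin(3*t)/3 + 2*cos(3*t)/9.
Answer: -t**2*cos(3*t) + 2*t*sin(3*t)/3 + 2*cos(3*t)/9.


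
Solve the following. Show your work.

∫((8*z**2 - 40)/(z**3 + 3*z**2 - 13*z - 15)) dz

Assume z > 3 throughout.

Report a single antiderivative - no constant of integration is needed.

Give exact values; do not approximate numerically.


Step 1. Decompose ∫((8*z**2 - 40)/(z**3 + 3*z**2 - 13*z - 15)) dz by partial fractions, (8*z**2 - 40)/(z**3 + 3*z**2 - 13*z - 15) = 5/(z + 5) + 2/(z + 1) + 1/(z - 3): now ∫(1/(z - 3)) dz + ∫(2/(z + 1)) dz + ∫(5/(z + 5)) dz.
Step 2. Evaluate the standard form [assuming z > -1]: now 2*log(z + 1) + ∫(1/(z - 3)) dz + ∫(5/(z + 5)) dz.
Step 3. Evaluate the standard form [assuming z > -5]: now 2*log(z + 1) + 5*log(z + 5) + ∫(1/(z - 3)) dz.
Step 4. Evaluate the standard form [assuming z > 3]: now log(z - 3) + 2*log(z + 1) + 5*log(z + 5).
Answer: log(z - 3) + 2*log(z + 1) + 5*log(z + 5).


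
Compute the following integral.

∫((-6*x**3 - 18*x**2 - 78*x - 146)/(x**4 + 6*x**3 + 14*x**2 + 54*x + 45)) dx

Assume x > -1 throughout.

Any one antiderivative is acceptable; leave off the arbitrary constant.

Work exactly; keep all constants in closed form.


Answer: -2*log(x + 1) - 4*log(x + 5) - 4*atan(x/3)/3.


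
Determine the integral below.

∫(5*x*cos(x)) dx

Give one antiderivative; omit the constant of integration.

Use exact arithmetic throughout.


Answer: 5*x*sin(x) + 5*cos(x).


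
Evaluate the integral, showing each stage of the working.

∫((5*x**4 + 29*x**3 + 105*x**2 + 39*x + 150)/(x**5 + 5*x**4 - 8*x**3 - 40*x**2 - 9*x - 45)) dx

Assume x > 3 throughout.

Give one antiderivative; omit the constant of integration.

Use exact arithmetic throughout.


Step 1. Decompose ∫((5*x**4 + 29*x**3 + 105*x**2 + 39*x + 150)/(x**5 + 5*x**4 - 8*x**3 - 40*x**2 - 9*x - 45)) dx by partial fractions, (5*x**4 + 29*x**3 + 105*x**2 + 39*x + 150)/(x**5 + 5*x**4 - 8*x**3 - 40*x**2 - 9*x - 45) = -1/(x**2 + 1) + 5/(x + 5) - 5/(x + 3) + 5/(x - 3): now ∫(5/(x - 3)) dx + ∫(-5/(x + 3)) dx + ∫(5/(x + 5)) dx + ∫(-1/(x**2 + 1)) dx.
Step 2. Evaluate the standard form [assuming x > -5]: now 5*log(x + 5) + ∫(5/(x - 3)) dx + ∫(-5/(x + 3)) dx + ∫(-1/(x**2 + 1)) dx.
Step 3. Evaluate the standard form [assuming x > -3]: now -5*log(x + 3) + 5*log(x + 5) + ∫(5/(x - 3)) dx + ∫(-1/(x**2 + 1)) dx.
Step 4. Evaluate the standard form [assuming x > 3]: now 5*log(x - 3) - 5*log(x + 3) + 5*log(x + 5) + ∫(-1/(x**2 + 1)) dx.
Step 5. Evaluate the standard form: now 5*log(x - 3) - 5*log(x + 3) + 5*log(x + 5) - atan(x).
Answer: 5*log(x - 3) - 5*log(x + 3) + 5*log(x + 5) - atan(x).


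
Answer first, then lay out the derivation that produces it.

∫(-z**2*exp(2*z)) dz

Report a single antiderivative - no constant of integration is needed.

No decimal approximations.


The answer is -z**2*exp(2*z)/2 + z*exp(2*z)/2 - exp(2*z)/4.
Step 1. Integrate ∫(-z**2*exp(2*z)) dz by parts with u = z**2, dv = (-exp(2*z)) dz, so v = -exp(2*z)/2: now -z**2*exp(2*z)/2 + ∫(z*exp(2*z)) dz.
Step 2. Integrate ∫(z*exp(2*z)) dz by parts with u = z, dv = (exp(2*z)) dz, so v = exp(2*z)/2: now -z**2*exp(2*z)/2 + z*exp(2*z)/2 + ∫(-exp(2*z)/2) dz.
Step 3. Evaluate the standard form: now -z**2*exp(2*z)/2 + z*exp(2*z)/2 - exp(2*z)/4.
Answer: -z**2*exp(2*z)/2 + z*exp(2*z)/2 - exp(2*z)/4.


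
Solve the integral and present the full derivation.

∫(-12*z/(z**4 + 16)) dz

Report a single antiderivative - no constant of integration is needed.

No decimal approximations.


Step 1. Substitute u = z**2, turning ∫(-12*z/(z**4 + 16)) dz into ∫(-6/(u**2 + 16)) du: now ∫(-6/(u**2 + 16)) du.
Step 2. Evaluate the standard form: now -3*atan(u/4)/2.
Step 3. Substitute back u = z**2: now -3*atan(z**2/4)/2.
Answer: -3*atan(z**2/4)/2.


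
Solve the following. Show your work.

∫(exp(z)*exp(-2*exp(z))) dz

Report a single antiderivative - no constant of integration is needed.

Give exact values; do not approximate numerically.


Step 1. Substitute u = exp(z), turning ∫(exp(z)*exp(-2*exp(z))) dz into ∫(exp(-2*u)) du: now ∫(exp(-2*u)) du.
Step 2. Evaluate the standard form: now -exp(-2*u)/2.
Step 3. Substitute back u = exp(z): now -exp(-2*exp(z))/2.
Answer: -exp(-2*exp(z))/2.


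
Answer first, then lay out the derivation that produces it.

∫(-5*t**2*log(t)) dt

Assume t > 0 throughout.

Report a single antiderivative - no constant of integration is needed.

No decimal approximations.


The answer is -5*t**3*log(t)/3 + 5*t**3/9.
Step 1. Integrate ∫(-5*t**2*log(t)) dt by parts with u = log(t), dv = (-5*t**2) dt, so v = -5*t**3/3 [assuming t > 0]: now -5*t**3*log(t)/3 + ∫(5*t**2/3) dt.
Step 2. Evaluate the standard form: now -5*t**3*log(t)/3 + 5*t**3/9.
Answer: -5*t**3*log(t)/3 + 5*t**3/9.
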